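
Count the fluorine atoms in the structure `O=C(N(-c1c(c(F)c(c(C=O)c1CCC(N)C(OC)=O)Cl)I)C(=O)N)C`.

1

The symbol for fluorine appears 1 time in the SMILES.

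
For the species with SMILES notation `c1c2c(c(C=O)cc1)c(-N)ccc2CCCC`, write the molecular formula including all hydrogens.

Heavy atoms from the SMILES: 15 C, 1 N, 1 O.
Implicit hydrogens by atom environment:
  5 × C (aromatic): 1 H each → 5
  5 × C (aromatic): no H
  3 × C: 2 H each → 6
  1 × C: 3 H
  1 × C: 1 H
  1 × N: 2 H
  1 × O: no H
  Total hydrogens = 17.
Molecular formula: C15H17NO

C15H17NO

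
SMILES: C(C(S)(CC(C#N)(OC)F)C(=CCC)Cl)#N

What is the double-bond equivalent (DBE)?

5

Molecular formula from the SMILES: C10H12ClFN2OS.
DoU = (2C + 2 + N − H − X)/2 = (2·10 + 2 + 2 − 12 − 2)/2 = 10/2 = 5.
(Structurally: 0 ring(s) + 5 π bond(s) = 5.)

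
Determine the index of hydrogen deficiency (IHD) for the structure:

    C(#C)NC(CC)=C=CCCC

4

Molecular formula from the SMILES: C10H15N.
DoU = (2C + 2 + N − H − X)/2 = (2·10 + 2 + 1 − 15 − 0)/2 = 8/2 = 4.
(Structurally: 0 ring(s) + 4 π bond(s) = 4.)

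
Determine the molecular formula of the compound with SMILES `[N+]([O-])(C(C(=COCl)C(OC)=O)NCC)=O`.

Heavy atoms from the SMILES: 7 C, 1 Cl, 2 N, 5 O.
Implicit hydrogens by atom environment:
  4 × O: no H
  2 × C: 3 H each → 6
  2 × C: 1 H each → 2
  2 × C: no H
  1 × C: 2 H
  1 × Cl: no H
  1 × N: 1 H
  1 × N (charge +1): no H
  1 × O (charge -1): no H
  Total hydrogens = 11.
Molecular formula: C7H11ClN2O5

C7H11ClN2O5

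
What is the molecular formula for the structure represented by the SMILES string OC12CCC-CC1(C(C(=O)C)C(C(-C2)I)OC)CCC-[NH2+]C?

C17H31INO3+

Heavy atoms from the SMILES: 17 C, 1 I, 1 N, 3 O.
Implicit hydrogens by atom environment:
  8 × C: 2 H each → 16
  3 × C: 3 H each → 9
  3 × C: 1 H each → 3
  3 × C: no H
  2 × O: no H
  1 × I: no H
  1 × N (charge +1): 2 H
  1 × O: 1 H
  Total hydrogens = 31.
Net charge +1.
Molecular formula: C17H31INO3+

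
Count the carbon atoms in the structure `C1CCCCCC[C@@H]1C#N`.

9

The symbol for carbon appears 9 times in the SMILES.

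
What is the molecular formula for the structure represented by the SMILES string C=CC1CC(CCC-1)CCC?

Heavy atoms from the SMILES: 11 C.
Implicit hydrogens by atom environment:
  7 × C: 2 H each → 14
  3 × C: 1 H each → 3
  1 × C: 3 H
  Total hydrogens = 20.
Molecular formula: C11H20

C11H20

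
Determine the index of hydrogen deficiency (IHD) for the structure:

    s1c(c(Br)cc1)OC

3

Molecular formula from the SMILES: C5H5BrOS.
DoU = (2C + 2 + N − H − X)/2 = (2·5 + 2 + 0 − 5 − 1)/2 = 6/2 = 3.
(Structurally: 1 ring(s) + 2 π bond(s) = 3.)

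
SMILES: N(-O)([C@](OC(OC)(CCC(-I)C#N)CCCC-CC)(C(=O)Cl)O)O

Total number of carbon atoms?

14

The symbol for carbon appears 14 times in the SMILES. (Cl is a single chlorine, not C + l.)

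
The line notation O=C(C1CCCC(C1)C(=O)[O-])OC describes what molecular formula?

Heavy atoms from the SMILES: 9 C, 4 O.
Implicit hydrogens by atom environment:
  4 × C: 2 H each → 8
  3 × O: no H
  2 × C: 1 H each → 2
  2 × C: no H
  1 × C: 3 H
  1 × O (charge -1): no H
  Total hydrogens = 13.
Net charge -1.
Molecular formula: C9H13O4-

C9H13O4-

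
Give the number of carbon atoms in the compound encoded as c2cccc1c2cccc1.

The symbol for carbon appears 10 times in the SMILES. Lowercase c denotes aromatic carbon and counts toward C.

10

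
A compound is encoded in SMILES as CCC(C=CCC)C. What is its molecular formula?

Heavy atoms from the SMILES: 8 C.
Implicit hydrogens by atom environment:
  3 × C: 3 H each → 9
  3 × C: 1 H each → 3
  2 × C: 2 H each → 4
  Total hydrogens = 16.
Molecular formula: C8H16

C8H16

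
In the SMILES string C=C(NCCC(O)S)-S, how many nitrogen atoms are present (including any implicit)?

1

The symbol for nitrogen appears 1 time in the SMILES.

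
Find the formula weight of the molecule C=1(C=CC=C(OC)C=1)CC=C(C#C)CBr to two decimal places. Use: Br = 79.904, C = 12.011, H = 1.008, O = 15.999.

265.15

Molecular formula: C13H13BrO.
M = 1×79.904 + 13×12.011 + 13×1.008 + 1×15.999 = 265.15 g/mol.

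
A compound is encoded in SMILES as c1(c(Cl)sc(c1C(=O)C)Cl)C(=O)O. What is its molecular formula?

Heavy atoms from the SMILES: 7 C, 2 Cl, 3 O, 1 S.
Implicit hydrogens by atom environment:
  4 × C (aromatic): no H
  2 × C: no H
  2 × Cl: no H
  2 × O: no H
  1 × C: 3 H
  1 × O: 1 H
  1 × S (aromatic): no H
  Total hydrogens = 4.
Molecular formula: C7H4Cl2O3S

C7H4Cl2O3S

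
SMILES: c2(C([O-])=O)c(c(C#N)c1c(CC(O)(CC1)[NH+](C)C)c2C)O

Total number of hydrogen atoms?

18

Hydrogens are implicit in SMILES; fill each atom to its normal valence:
  6 × C (aromatic): no H
  3 × C: 3 H each → 9
  3 × C: 2 H each → 6
  3 × C: no H
  2 × O: 1 H each → 2
  1 × N (charge +1): 1 H
  1 × N: no H
  1 × O: no H
  1 × O (charge -1): no H
  Total hydrogens = 18.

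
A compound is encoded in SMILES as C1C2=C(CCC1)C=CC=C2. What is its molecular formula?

C10H12

Heavy atoms from the SMILES: 10 C.
Implicit hydrogens by atom environment:
  4 × C: 2 H each → 8
  4 × C (aromatic): 1 H each → 4
  2 × C (aromatic): no H
  Total hydrogens = 12.
Molecular formula: C10H12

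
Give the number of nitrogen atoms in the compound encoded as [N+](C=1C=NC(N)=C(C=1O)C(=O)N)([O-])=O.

The symbol for nitrogen appears 4 times in the SMILES.

4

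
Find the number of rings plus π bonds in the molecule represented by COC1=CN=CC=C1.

Molecular formula from the SMILES: C6H7NO.
DoU = (2C + 2 + N − H − X)/2 = (2·6 + 2 + 1 − 7 − 0)/2 = 8/2 = 4.
(Structurally: 1 ring(s) + 3 π bond(s) = 4.)

4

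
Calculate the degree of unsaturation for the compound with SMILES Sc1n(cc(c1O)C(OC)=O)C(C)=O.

Molecular formula from the SMILES: C8H9NO4S.
DoU = (2C + 2 + N − H − X)/2 = (2·8 + 2 + 1 − 9 − 0)/2 = 10/2 = 5.
(Structurally: 1 ring(s) + 4 π bond(s) = 5.)

5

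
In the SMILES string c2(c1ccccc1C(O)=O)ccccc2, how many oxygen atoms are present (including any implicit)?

2

The symbol for oxygen appears 2 times in the SMILES.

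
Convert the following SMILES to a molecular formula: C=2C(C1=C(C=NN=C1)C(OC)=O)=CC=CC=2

Heavy atoms from the SMILES: 12 C, 2 N, 2 O.
Implicit hydrogens by atom environment:
  7 × C (aromatic): 1 H each → 7
  3 × C (aromatic): no H
  2 × N (aromatic): no H
  2 × O: no H
  1 × C: 3 H
  1 × C: no H
  Total hydrogens = 10.
Molecular formula: C12H10N2O2

C12H10N2O2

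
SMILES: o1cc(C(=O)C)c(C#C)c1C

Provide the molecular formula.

Heavy atoms from the SMILES: 9 C, 2 O.
Implicit hydrogens by atom environment:
  3 × C (aromatic): no H
  2 × C: 3 H each → 6
  2 × C: no H
  1 × C (aromatic): 1 H
  1 × C: 1 H
  1 × O (aromatic): no H
  1 × O: no H
  Total hydrogens = 8.
Molecular formula: C9H8O2

C9H8O2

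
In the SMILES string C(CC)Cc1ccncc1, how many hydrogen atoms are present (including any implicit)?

Hydrogens are implicit in SMILES; fill each atom to its normal valence:
  4 × C (aromatic): 1 H each → 4
  3 × C: 2 H each → 6
  1 × C: 3 H
  1 × C (aromatic): no H
  1 × N (aromatic): no H
  Total hydrogens = 13.

13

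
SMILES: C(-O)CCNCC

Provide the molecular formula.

Heavy atoms from the SMILES: 5 C, 1 N, 1 O.
Implicit hydrogens by atom environment:
  4 × C: 2 H each → 8
  1 × C: 3 H
  1 × N: 1 H
  1 × O: 1 H
  Total hydrogens = 13.
Molecular formula: C5H13NO

C5H13NO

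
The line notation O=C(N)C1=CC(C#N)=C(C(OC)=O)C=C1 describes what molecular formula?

C10H8N2O3

Heavy atoms from the SMILES: 10 C, 2 N, 3 O.
Implicit hydrogens by atom environment:
  3 × C (aromatic): 1 H each → 3
  3 × C (aromatic): no H
  3 × C: no H
  3 × O: no H
  1 × C: 3 H
  1 × N: 2 H
  1 × N: no H
  Total hydrogens = 8.
Molecular formula: C10H8N2O3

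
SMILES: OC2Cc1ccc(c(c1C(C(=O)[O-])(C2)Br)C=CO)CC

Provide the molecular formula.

Heavy atoms from the SMILES: 1 Br, 15 C, 4 O.
Implicit hydrogens by atom environment:
  4 × C (aromatic): no H
  3 × C: 2 H each → 6
  3 × C: 1 H each → 3
  2 × C (aromatic): 1 H each → 2
  2 × C: no H
  2 × O: 1 H each → 2
  1 × Br: no H
  1 × C: 3 H
  1 × O: no H
  1 × O (charge -1): no H
  Total hydrogens = 16.
Net charge -1.
Molecular formula: C15H16BrO4-

C15H16BrO4-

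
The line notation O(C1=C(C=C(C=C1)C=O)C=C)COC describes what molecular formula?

Heavy atoms from the SMILES: 11 C, 3 O.
Implicit hydrogens by atom environment:
  3 × C (aromatic): 1 H each → 3
  3 × C (aromatic): no H
  3 × O: no H
  2 × C: 2 H each → 4
  2 × C: 1 H each → 2
  1 × C: 3 H
  Total hydrogens = 12.
Molecular formula: C11H12O3

C11H12O3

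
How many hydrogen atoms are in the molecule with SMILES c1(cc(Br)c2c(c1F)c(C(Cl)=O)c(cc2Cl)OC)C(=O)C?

8

Hydrogens are implicit in SMILES; fill each atom to its normal valence:
  8 × C (aromatic): no H
  3 × O: no H
  2 × C: 3 H each → 6
  2 × C (aromatic): 1 H each → 2
  2 × C: no H
  2 × Cl: no H
  1 × Br: no H
  1 × F: no H
  Total hydrogens = 8.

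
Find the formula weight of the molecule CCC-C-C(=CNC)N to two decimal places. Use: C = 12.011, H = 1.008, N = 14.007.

Molecular formula: C7H16N2.
M = 7×12.011 + 16×1.008 + 2×14.007 = 128.22 g/mol.

128.22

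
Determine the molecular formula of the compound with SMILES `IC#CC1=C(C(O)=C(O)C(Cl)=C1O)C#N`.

C9H3ClINO3

Heavy atoms from the SMILES: 9 C, 1 Cl, 1 I, 1 N, 3 O.
Implicit hydrogens by atom environment:
  6 × C (aromatic): no H
  3 × C: no H
  3 × O: 1 H each → 3
  1 × Cl: no H
  1 × I: no H
  1 × N: no H
  Total hydrogens = 3.
Molecular formula: C9H3ClINO3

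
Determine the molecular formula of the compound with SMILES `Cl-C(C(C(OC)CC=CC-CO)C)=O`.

Heavy atoms from the SMILES: 10 C, 1 Cl, 3 O.
Implicit hydrogens by atom environment:
  4 × C: 1 H each → 4
  3 × C: 2 H each → 6
  2 × C: 3 H each → 6
  2 × O: no H
  1 × C: no H
  1 × Cl: no H
  1 × O: 1 H
  Total hydrogens = 17.
Molecular formula: C10H17ClO3

C10H17ClO3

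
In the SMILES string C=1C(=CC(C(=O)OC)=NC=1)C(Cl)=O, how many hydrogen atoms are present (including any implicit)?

6

Hydrogens are implicit in SMILES; fill each atom to its normal valence:
  3 × C (aromatic): 1 H each → 3
  3 × O: no H
  2 × C (aromatic): no H
  2 × C: no H
  1 × C: 3 H
  1 × Cl: no H
  1 × N (aromatic): no H
  Total hydrogens = 6.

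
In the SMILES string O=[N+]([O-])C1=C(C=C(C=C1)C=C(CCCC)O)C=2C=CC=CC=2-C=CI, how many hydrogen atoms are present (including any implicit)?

20

Hydrogens are implicit in SMILES; fill each atom to its normal valence:
  7 × C (aromatic): 1 H each → 7
  5 × C (aromatic): no H
  3 × C: 2 H each → 6
  3 × C: 1 H each → 3
  1 × C: 3 H
  1 × C: no H
  1 × I: no H
  1 × N (charge +1): no H
  1 × O: 1 H
  1 × O: no H
  1 × O (charge -1): no H
  Total hydrogens = 20.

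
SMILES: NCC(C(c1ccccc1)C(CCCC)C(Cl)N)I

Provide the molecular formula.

Heavy atoms from the SMILES: 15 C, 1 Cl, 1 I, 2 N.
Implicit hydrogens by atom environment:
  5 × C (aromatic): 1 H each → 5
  4 × C: 2 H each → 8
  4 × C: 1 H each → 4
  2 × N: 2 H each → 4
  1 × C: 3 H
  1 × C (aromatic): no H
  1 × Cl: no H
  1 × I: no H
  Total hydrogens = 24.
Molecular formula: C15H24ClIN2

C15H24ClIN2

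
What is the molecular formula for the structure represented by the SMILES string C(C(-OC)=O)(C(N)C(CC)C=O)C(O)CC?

C11H21NO4

Heavy atoms from the SMILES: 11 C, 1 N, 4 O.
Implicit hydrogens by atom environment:
  5 × C: 1 H each → 5
  3 × C: 3 H each → 9
  3 × O: no H
  2 × C: 2 H each → 4
  1 × C: no H
  1 × N: 2 H
  1 × O: 1 H
  Total hydrogens = 21.
Molecular formula: C11H21NO4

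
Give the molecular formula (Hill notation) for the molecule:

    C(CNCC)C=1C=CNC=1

Heavy atoms from the SMILES: 8 C, 2 N.
Implicit hydrogens by atom environment:
  3 × C: 2 H each → 6
  3 × C (aromatic): 1 H each → 3
  1 × C: 3 H
  1 × C (aromatic): no H
  1 × N (aromatic): 1 H
  1 × N: 1 H
  Total hydrogens = 14.
Molecular formula: C8H14N2

C8H14N2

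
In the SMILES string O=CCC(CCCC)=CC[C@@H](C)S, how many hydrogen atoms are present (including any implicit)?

20

Hydrogens are implicit in SMILES; fill each atom to its normal valence:
  5 × C: 2 H each → 10
  3 × C: 1 H each → 3
  2 × C: 3 H each → 6
  1 × C: no H
  1 × O: no H
  1 × S: 1 H
  Total hydrogens = 20.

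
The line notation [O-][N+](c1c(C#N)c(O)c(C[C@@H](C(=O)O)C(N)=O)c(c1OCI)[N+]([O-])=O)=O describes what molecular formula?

C12H9IN4O9

Heavy atoms from the SMILES: 12 C, 1 I, 4 N, 9 O.
Implicit hydrogens by atom environment:
  6 × C (aromatic): no H
  5 × O: no H
  3 × C: no H
  2 × C: 2 H each → 4
  2 × N (charge +1): no H
  2 × O: 1 H each → 2
  2 × O (charge -1): no H
  1 × C: 1 H
  1 × I: no H
  1 × N: 2 H
  1 × N: no H
  Total hydrogens = 9.
Molecular formula: C12H9IN4O9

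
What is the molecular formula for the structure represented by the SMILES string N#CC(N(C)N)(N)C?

C4H10N4

Heavy atoms from the SMILES: 4 C, 4 N.
Implicit hydrogens by atom environment:
  2 × C: 3 H each → 6
  2 × C: no H
  2 × N: 2 H each → 4
  2 × N: no H
  Total hydrogens = 10.
Molecular formula: C4H10N4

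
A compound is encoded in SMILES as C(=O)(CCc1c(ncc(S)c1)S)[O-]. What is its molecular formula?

Heavy atoms from the SMILES: 8 C, 1 N, 2 O, 2 S.
Implicit hydrogens by atom environment:
  3 × C (aromatic): no H
  2 × C: 2 H each → 4
  2 × C (aromatic): 1 H each → 2
  2 × S: 1 H each → 2
  1 × C: no H
  1 × N (aromatic): no H
  1 × O: no H
  1 × O (charge -1): no H
  Total hydrogens = 8.
Net charge -1.
Molecular formula: C8H8NO2S2-

C8H8NO2S2-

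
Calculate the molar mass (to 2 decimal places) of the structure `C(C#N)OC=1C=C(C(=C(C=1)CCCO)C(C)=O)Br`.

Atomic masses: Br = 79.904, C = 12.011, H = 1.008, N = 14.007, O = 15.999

Molecular formula: C13H14BrNO3.
M = 1×79.904 + 13×12.011 + 14×1.008 + 1×14.007 + 3×15.999 = 312.16 g/mol.

312.16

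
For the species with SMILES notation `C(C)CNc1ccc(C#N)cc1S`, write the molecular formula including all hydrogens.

C10H12N2S

Heavy atoms from the SMILES: 10 C, 2 N, 1 S.
Implicit hydrogens by atom environment:
  3 × C (aromatic): 1 H each → 3
  3 × C (aromatic): no H
  2 × C: 2 H each → 4
  1 × C: 3 H
  1 × C: no H
  1 × N: 1 H
  1 × N: no H
  1 × S: 1 H
  Total hydrogens = 12.
Molecular formula: C10H12N2S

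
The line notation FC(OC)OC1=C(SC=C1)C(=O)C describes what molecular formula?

Heavy atoms from the SMILES: 8 C, 1 F, 3 O, 1 S.
Implicit hydrogens by atom environment:
  3 × O: no H
  2 × C: 3 H each → 6
  2 × C (aromatic): 1 H each → 2
  2 × C (aromatic): no H
  1 × C: 1 H
  1 × C: no H
  1 × F: no H
  1 × S (aromatic): no H
  Total hydrogens = 9.
Molecular formula: C8H9FO3S

C8H9FO3S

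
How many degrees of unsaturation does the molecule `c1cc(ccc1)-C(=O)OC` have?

Molecular formula from the SMILES: C8H8O2.
DoU = (2C + 2 + N − H − X)/2 = (2·8 + 2 + 0 − 8 − 0)/2 = 10/2 = 5.
(Structurally: 1 ring(s) + 4 π bond(s) = 5.)

5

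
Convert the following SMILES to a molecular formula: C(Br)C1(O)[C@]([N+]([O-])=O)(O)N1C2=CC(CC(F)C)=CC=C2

C12H14BrFN2O4

Heavy atoms from the SMILES: 1 Br, 12 C, 1 F, 2 N, 4 O.
Implicit hydrogens by atom environment:
  4 × C (aromatic): 1 H each → 4
  2 × C: 2 H each → 4
  2 × C: no H
  2 × C (aromatic): no H
  2 × O: 1 H each → 2
  1 × Br: no H
  1 × C: 3 H
  1 × C: 1 H
  1 × F: no H
  1 × N: no H
  1 × N (charge +1): no H
  1 × O: no H
  1 × O (charge -1): no H
  Total hydrogens = 14.
Molecular formula: C12H14BrFN2O4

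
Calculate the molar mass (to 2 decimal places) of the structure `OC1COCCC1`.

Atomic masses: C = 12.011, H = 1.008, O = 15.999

Molecular formula: C5H10O2.
M = 5×12.011 + 10×1.008 + 2×15.999 = 102.13 g/mol.

102.13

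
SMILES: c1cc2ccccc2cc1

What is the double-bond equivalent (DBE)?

Molecular formula from the SMILES: C10H8.
DoU = (2C + 2 + N − H − X)/2 = (2·10 + 2 + 0 − 8 − 0)/2 = 14/2 = 7.
(Structurally: 2 ring(s) + 5 π bond(s) = 7.)

7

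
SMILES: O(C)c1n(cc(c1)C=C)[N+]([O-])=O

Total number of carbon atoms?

The symbol for carbon appears 7 times in the SMILES. Lowercase c denotes aromatic carbon and counts toward C.

7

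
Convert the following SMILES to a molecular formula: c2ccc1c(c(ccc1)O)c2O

Heavy atoms from the SMILES: 10 C, 2 O.
Implicit hydrogens by atom environment:
  6 × C (aromatic): 1 H each → 6
  4 × C (aromatic): no H
  2 × O: 1 H each → 2
  Total hydrogens = 8.
Molecular formula: C10H8O2

C10H8O2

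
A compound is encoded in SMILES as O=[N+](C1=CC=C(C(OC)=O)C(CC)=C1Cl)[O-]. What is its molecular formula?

C10H10ClNO4

Heavy atoms from the SMILES: 10 C, 1 Cl, 1 N, 4 O.
Implicit hydrogens by atom environment:
  4 × C (aromatic): no H
  3 × O: no H
  2 × C: 3 H each → 6
  2 × C (aromatic): 1 H each → 2
  1 × C: 2 H
  1 × C: no H
  1 × Cl: no H
  1 × N (charge +1): no H
  1 × O (charge -1): no H
  Total hydrogens = 10.
Molecular formula: C10H10ClNO4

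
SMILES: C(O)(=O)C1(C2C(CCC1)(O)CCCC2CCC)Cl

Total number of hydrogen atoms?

Hydrogens are implicit in SMILES; fill each atom to its normal valence:
  8 × C: 2 H each → 16
  3 × C: no H
  2 × C: 1 H each → 2
  2 × O: 1 H each → 2
  1 × C: 3 H
  1 × Cl: no H
  1 × O: no H
  Total hydrogens = 23.

23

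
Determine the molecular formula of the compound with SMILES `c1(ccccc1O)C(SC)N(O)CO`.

Heavy atoms from the SMILES: 9 C, 1 N, 3 O, 1 S.
Implicit hydrogens by atom environment:
  4 × C (aromatic): 1 H each → 4
  3 × O: 1 H each → 3
  2 × C (aromatic): no H
  1 × C: 3 H
  1 × C: 2 H
  1 × C: 1 H
  1 × N: no H
  1 × S: no H
  Total hydrogens = 13.
Molecular formula: C9H13NO3S

C9H13NO3S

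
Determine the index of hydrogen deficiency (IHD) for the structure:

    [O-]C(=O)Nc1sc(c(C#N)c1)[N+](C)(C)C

6

Molecular formula from the SMILES: C9H11N3O2S.
DoU = (2C + 2 + N − H − X)/2 = (2·9 + 2 + 3 − 11 − 0)/2 = 12/2 = 6.
(Structurally: 1 ring(s) + 5 π bond(s) = 6.)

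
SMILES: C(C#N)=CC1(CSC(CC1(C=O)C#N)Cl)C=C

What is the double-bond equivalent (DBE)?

8

Molecular formula from the SMILES: C12H11ClN2OS.
DoU = (2C + 2 + N − H − X)/2 = (2·12 + 2 + 2 − 11 − 1)/2 = 16/2 = 8.
(Structurally: 1 ring(s) + 7 π bond(s) = 8.)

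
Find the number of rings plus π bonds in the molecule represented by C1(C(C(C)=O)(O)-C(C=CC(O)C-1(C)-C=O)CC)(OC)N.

4

Molecular formula from the SMILES: C14H23NO5.
DoU = (2C + 2 + N − H − X)/2 = (2·14 + 2 + 1 − 23 − 0)/2 = 8/2 = 4.
(Structurally: 1 ring(s) + 3 π bond(s) = 4.)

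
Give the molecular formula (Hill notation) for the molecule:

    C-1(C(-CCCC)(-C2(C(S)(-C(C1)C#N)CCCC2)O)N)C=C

C17H28N2OS

Heavy atoms from the SMILES: 17 C, 2 N, 1 O, 1 S.
Implicit hydrogens by atom environment:
  9 × C: 2 H each → 18
  4 × C: no H
  3 × C: 1 H each → 3
  1 × C: 3 H
  1 × N: 2 H
  1 × N: no H
  1 × O: 1 H
  1 × S: 1 H
  Total hydrogens = 28.
Molecular formula: C17H28N2OS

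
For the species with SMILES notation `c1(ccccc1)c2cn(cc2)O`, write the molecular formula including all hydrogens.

Heavy atoms from the SMILES: 10 C, 1 N, 1 O.
Implicit hydrogens by atom environment:
  8 × C (aromatic): 1 H each → 8
  2 × C (aromatic): no H
  1 × N (aromatic): no H
  1 × O: 1 H
  Total hydrogens = 9.
Molecular formula: C10H9NO

C10H9NO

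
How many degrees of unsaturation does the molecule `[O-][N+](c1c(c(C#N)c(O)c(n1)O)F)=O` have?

7

Molecular formula from the SMILES: C6H2FN3O4.
DoU = (2C + 2 + N − H − X)/2 = (2·6 + 2 + 3 − 2 − 1)/2 = 14/2 = 7.
(Structurally: 1 ring(s) + 6 π bond(s) = 7.)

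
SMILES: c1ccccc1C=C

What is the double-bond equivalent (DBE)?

5

Molecular formula from the SMILES: C8H8.
DoU = (2C + 2 + N − H − X)/2 = (2·8 + 2 + 0 − 8 − 0)/2 = 10/2 = 5.
(Structurally: 1 ring(s) + 4 π bond(s) = 5.)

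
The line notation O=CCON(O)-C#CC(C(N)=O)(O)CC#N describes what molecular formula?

C8H9N3O5

Heavy atoms from the SMILES: 8 C, 3 N, 5 O.
Implicit hydrogens by atom environment:
  5 × C: no H
  3 × O: no H
  2 × C: 2 H each → 4
  2 × N: no H
  2 × O: 1 H each → 2
  1 × C: 1 H
  1 × N: 2 H
  Total hydrogens = 9.
Molecular formula: C8H9N3O5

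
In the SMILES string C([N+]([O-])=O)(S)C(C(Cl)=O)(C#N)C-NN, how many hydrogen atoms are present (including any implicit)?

Hydrogens are implicit in SMILES; fill each atom to its normal valence:
  3 × C: no H
  2 × O: no H
  1 × C: 2 H
  1 × C: 1 H
  1 × Cl: no H
  1 × N: 2 H
  1 × N: 1 H
  1 × N: no H
  1 × N (charge +1): no H
  1 × O (charge -1): no H
  1 × S: 1 H
  Total hydrogens = 7.

7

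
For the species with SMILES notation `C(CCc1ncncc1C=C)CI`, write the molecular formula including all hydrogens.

C10H13IN2

Heavy atoms from the SMILES: 10 C, 1 I, 2 N.
Implicit hydrogens by atom environment:
  5 × C: 2 H each → 10
  2 × C (aromatic): 1 H each → 2
  2 × C (aromatic): no H
  2 × N (aromatic): no H
  1 × C: 1 H
  1 × I: no H
  Total hydrogens = 13.
Molecular formula: C10H13IN2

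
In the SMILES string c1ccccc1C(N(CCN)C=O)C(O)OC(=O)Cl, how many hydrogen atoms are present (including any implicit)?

Hydrogens are implicit in SMILES; fill each atom to its normal valence:
  5 × C (aromatic): 1 H each → 5
  3 × C: 1 H each → 3
  3 × O: no H
  2 × C: 2 H each → 4
  1 × C: no H
  1 × C (aromatic): no H
  1 × Cl: no H
  1 × N: 2 H
  1 × N: no H
  1 × O: 1 H
  Total hydrogens = 15.

15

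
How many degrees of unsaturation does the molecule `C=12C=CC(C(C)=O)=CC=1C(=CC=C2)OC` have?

Molecular formula from the SMILES: C13H12O2.
DoU = (2C + 2 + N − H − X)/2 = (2·13 + 2 + 0 − 12 − 0)/2 = 16/2 = 8.
(Structurally: 2 ring(s) + 6 π bond(s) = 8.)

8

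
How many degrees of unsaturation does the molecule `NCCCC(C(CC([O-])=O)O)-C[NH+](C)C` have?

Molecular formula from the SMILES: C10H22N2O3.
DoU = (2C + 2 + N − H − X)/2 = (2·10 + 2 + 2 − 22 − 0)/2 = 2/2 = 1.
(Structurally: 0 ring(s) + 1 π bond(s) = 1.)

1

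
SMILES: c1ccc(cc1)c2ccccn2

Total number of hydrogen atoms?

Hydrogens are implicit in SMILES; fill each atom to its normal valence:
  9 × C (aromatic): 1 H each → 9
  2 × C (aromatic): no H
  1 × N (aromatic): no H
  Total hydrogens = 9.

9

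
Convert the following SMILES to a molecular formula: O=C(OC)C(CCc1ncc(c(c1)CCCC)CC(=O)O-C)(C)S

C18H27NO4S

Heavy atoms from the SMILES: 18 C, 1 N, 4 O, 1 S.
Implicit hydrogens by atom environment:
  6 × C: 2 H each → 12
  4 × C: 3 H each → 12
  4 × O: no H
  3 × C (aromatic): no H
  3 × C: no H
  2 × C (aromatic): 1 H each → 2
  1 × N (aromatic): no H
  1 × S: 1 H
  Total hydrogens = 27.
Molecular formula: C18H27NO4S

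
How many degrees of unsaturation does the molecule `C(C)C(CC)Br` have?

0

Molecular formula from the SMILES: C5H11Br.
DoU = (2C + 2 + N − H − X)/2 = (2·5 + 2 + 0 − 11 − 1)/2 = 0/2 = 0.
(Structurally: 0 ring(s) + 0 π bond(s) = 0.)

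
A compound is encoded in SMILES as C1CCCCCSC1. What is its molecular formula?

Heavy atoms from the SMILES: 7 C, 1 S.
Implicit hydrogens by atom environment:
  7 × C: 2 H each → 14
  1 × S: no H
  Total hydrogens = 14.
Molecular formula: C7H14S

C7H14S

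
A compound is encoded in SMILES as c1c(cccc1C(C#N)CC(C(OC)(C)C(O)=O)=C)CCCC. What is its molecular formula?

C19H25NO3

Heavy atoms from the SMILES: 19 C, 1 N, 3 O.
Implicit hydrogens by atom environment:
  5 × C: 2 H each → 10
  4 × C (aromatic): 1 H each → 4
  4 × C: no H
  3 × C: 3 H each → 9
  2 × C (aromatic): no H
  2 × O: no H
  1 × C: 1 H
  1 × N: no H
  1 × O: 1 H
  Total hydrogens = 25.
Molecular formula: C19H25NO3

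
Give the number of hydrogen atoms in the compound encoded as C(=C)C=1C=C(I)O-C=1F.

Hydrogens are implicit in SMILES; fill each atom to its normal valence:
  3 × C (aromatic): no H
  1 × C: 2 H
  1 × C (aromatic): 1 H
  1 × C: 1 H
  1 × F: no H
  1 × I: no H
  1 × O (aromatic): no H
  Total hydrogens = 4.

4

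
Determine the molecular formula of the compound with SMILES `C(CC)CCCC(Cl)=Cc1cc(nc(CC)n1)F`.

C14H20ClFN2

Heavy atoms from the SMILES: 14 C, 1 Cl, 1 F, 2 N.
Implicit hydrogens by atom environment:
  6 × C: 2 H each → 12
  3 × C (aromatic): no H
  2 × C: 3 H each → 6
  2 × N (aromatic): no H
  1 × C (aromatic): 1 H
  1 × C: 1 H
  1 × C: no H
  1 × Cl: no H
  1 × F: no H
  Total hydrogens = 20.
Molecular formula: C14H20ClFN2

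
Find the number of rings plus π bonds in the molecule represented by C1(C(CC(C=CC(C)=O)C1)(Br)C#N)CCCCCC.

Molecular formula from the SMILES: C16H24BrNO.
DoU = (2C + 2 + N − H − X)/2 = (2·16 + 2 + 1 − 24 − 1)/2 = 10/2 = 5.
(Structurally: 1 ring(s) + 4 π bond(s) = 5.)

5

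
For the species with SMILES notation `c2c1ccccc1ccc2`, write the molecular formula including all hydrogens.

Heavy atoms from the SMILES: 10 C.
Implicit hydrogens by atom environment:
  8 × C (aromatic): 1 H each → 8
  2 × C (aromatic): no H
  Total hydrogens = 8.
Molecular formula: C10H8

C10H8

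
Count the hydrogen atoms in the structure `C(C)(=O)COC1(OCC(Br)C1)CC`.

Hydrogens are implicit in SMILES; fill each atom to its normal valence:
  4 × C: 2 H each → 8
  3 × O: no H
  2 × C: 3 H each → 6
  2 × C: no H
  1 × Br: no H
  1 × C: 1 H
  Total hydrogens = 15.

15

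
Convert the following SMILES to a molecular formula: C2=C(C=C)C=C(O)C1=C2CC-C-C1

C12H14O

Heavy atoms from the SMILES: 12 C, 1 O.
Implicit hydrogens by atom environment:
  5 × C: 2 H each → 10
  4 × C (aromatic): no H
  2 × C (aromatic): 1 H each → 2
  1 × C: 1 H
  1 × O: 1 H
  Total hydrogens = 14.
Molecular formula: C12H14O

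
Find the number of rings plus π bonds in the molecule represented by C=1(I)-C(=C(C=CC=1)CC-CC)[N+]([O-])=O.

Molecular formula from the SMILES: C10H12INO2.
DoU = (2C + 2 + N − H − X)/2 = (2·10 + 2 + 1 − 12 − 1)/2 = 10/2 = 5.
(Structurally: 1 ring(s) + 4 π bond(s) = 5.)

5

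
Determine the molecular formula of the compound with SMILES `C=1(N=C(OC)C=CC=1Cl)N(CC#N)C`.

Heavy atoms from the SMILES: 9 C, 1 Cl, 3 N, 1 O.
Implicit hydrogens by atom environment:
  3 × C (aromatic): no H
  2 × C: 3 H each → 6
  2 × C (aromatic): 1 H each → 2
  2 × N: no H
  1 × C: 2 H
  1 × C: no H
  1 × Cl: no H
  1 × N (aromatic): no H
  1 × O: no H
  Total hydrogens = 10.
Molecular formula: C9H10ClN3O

C9H10ClN3O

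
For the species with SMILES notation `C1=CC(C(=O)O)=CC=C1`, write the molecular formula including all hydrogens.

Heavy atoms from the SMILES: 7 C, 2 O.
Implicit hydrogens by atom environment:
  5 × C (aromatic): 1 H each → 5
  1 × C (aromatic): no H
  1 × C: no H
  1 × O: 1 H
  1 × O: no H
  Total hydrogens = 6.
Molecular formula: C7H6O2

C7H6O2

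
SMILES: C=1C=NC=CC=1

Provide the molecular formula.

C5H5N

Heavy atoms from the SMILES: 5 C, 1 N.
Implicit hydrogens by atom environment:
  5 × C (aromatic): 1 H each → 5
  1 × N (aromatic): no H
  Total hydrogens = 5.
Molecular formula: C5H5N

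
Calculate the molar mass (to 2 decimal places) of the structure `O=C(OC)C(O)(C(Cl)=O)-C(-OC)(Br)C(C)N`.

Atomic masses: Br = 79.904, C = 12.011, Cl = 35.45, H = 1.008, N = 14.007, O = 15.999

318.55

Molecular formula: C8H13BrClNO5.
M = 1×79.904 + 8×12.011 + 1×35.45 + 13×1.008 + 1×14.007 + 5×15.999 = 318.55 g/mol.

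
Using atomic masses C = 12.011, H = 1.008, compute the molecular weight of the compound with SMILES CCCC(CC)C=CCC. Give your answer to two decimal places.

Molecular formula: C10H20.
M = 10×12.011 + 20×1.008 = 140.27 g/mol.

140.27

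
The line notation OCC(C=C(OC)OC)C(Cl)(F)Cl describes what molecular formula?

C7H11Cl2FO3

Heavy atoms from the SMILES: 7 C, 2 Cl, 1 F, 3 O.
Implicit hydrogens by atom environment:
  2 × C: 3 H each → 6
  2 × C: 1 H each → 2
  2 × C: no H
  2 × Cl: no H
  2 × O: no H
  1 × C: 2 H
  1 × F: no H
  1 × O: 1 H
  Total hydrogens = 11.
Molecular formula: C7H11Cl2FO3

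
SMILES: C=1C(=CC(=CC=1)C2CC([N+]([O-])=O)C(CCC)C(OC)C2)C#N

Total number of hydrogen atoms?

22

Hydrogens are implicit in SMILES; fill each atom to its normal valence:
  4 × C: 2 H each → 8
  4 × C: 1 H each → 4
  4 × C (aromatic): 1 H each → 4
  2 × C: 3 H each → 6
  2 × C (aromatic): no H
  2 × O: no H
  1 × C: no H
  1 × N (charge +1): no H
  1 × N: no H
  1 × O (charge -1): no H
  Total hydrogens = 22.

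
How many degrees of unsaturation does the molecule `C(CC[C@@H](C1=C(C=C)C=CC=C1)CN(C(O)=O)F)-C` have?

Molecular formula from the SMILES: C15H20FNO2.
DoU = (2C + 2 + N − H − X)/2 = (2·15 + 2 + 1 − 20 − 1)/2 = 12/2 = 6.
(Structurally: 1 ring(s) + 5 π bond(s) = 6.)

6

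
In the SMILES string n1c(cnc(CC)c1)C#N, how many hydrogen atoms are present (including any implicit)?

Hydrogens are implicit in SMILES; fill each atom to its normal valence:
  2 × C (aromatic): 1 H each → 2
  2 × C (aromatic): no H
  2 × N (aromatic): no H
  1 × C: 3 H
  1 × C: 2 H
  1 × C: no H
  1 × N: no H
  Total hydrogens = 7.

7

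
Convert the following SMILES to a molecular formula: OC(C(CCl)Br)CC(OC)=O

C6H10BrClO3

Heavy atoms from the SMILES: 1 Br, 6 C, 1 Cl, 3 O.
Implicit hydrogens by atom environment:
  2 × C: 2 H each → 4
  2 × C: 1 H each → 2
  2 × O: no H
  1 × Br: no H
  1 × C: 3 H
  1 × C: no H
  1 × Cl: no H
  1 × O: 1 H
  Total hydrogens = 10.
Molecular formula: C6H10BrClO3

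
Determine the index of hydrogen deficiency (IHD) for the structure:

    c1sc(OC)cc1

3

Molecular formula from the SMILES: C5H6OS.
DoU = (2C + 2 + N − H − X)/2 = (2·5 + 2 + 0 − 6 − 0)/2 = 6/2 = 3.
(Structurally: 1 ring(s) + 2 π bond(s) = 3.)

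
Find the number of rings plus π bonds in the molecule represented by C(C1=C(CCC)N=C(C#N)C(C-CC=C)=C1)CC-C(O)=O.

Molecular formula from the SMILES: C17H22N2O2.
DoU = (2C + 2 + N − H − X)/2 = (2·17 + 2 + 2 − 22 − 0)/2 = 16/2 = 8.
(Structurally: 1 ring(s) + 7 π bond(s) = 8.)

8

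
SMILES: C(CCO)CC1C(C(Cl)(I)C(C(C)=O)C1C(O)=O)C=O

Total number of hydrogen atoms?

18

Hydrogens are implicit in SMILES; fill each atom to its normal valence:
  5 × C: 1 H each → 5
  4 × C: 2 H each → 8
  3 × C: no H
  3 × O: no H
  2 × O: 1 H each → 2
  1 × C: 3 H
  1 × Cl: no H
  1 × I: no H
  Total hydrogens = 18.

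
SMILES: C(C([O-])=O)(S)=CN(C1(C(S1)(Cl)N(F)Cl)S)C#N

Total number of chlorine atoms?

The symbol for chlorine appears 2 times in the SMILES.

2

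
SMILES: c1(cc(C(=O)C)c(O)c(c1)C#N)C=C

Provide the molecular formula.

Heavy atoms from the SMILES: 11 C, 1 N, 2 O.
Implicit hydrogens by atom environment:
  4 × C (aromatic): no H
  2 × C (aromatic): 1 H each → 2
  2 × C: no H
  1 × C: 3 H
  1 × C: 2 H
  1 × C: 1 H
  1 × N: no H
  1 × O: 1 H
  1 × O: no H
  Total hydrogens = 9.
Molecular formula: C11H9NO2

C11H9NO2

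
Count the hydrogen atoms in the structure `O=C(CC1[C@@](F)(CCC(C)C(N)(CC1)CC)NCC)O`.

29

Hydrogens are implicit in SMILES; fill each atom to its normal valence:
  7 × C: 2 H each → 14
  3 × C: 3 H each → 9
  3 × C: no H
  2 × C: 1 H each → 2
  1 × F: no H
  1 × N: 2 H
  1 × N: 1 H
  1 × O: 1 H
  1 × O: no H
  Total hydrogens = 29.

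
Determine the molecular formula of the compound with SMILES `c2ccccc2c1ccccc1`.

Heavy atoms from the SMILES: 12 C.
Implicit hydrogens by atom environment:
  10 × C (aromatic): 1 H each → 10
  2 × C (aromatic): no H
  Total hydrogens = 10.
Molecular formula: C12H10

C12H10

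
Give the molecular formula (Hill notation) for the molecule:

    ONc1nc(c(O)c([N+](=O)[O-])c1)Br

C5H4BrN3O4

Heavy atoms from the SMILES: 1 Br, 5 C, 3 N, 4 O.
Implicit hydrogens by atom environment:
  4 × C (aromatic): no H
  2 × O: 1 H each → 2
  1 × Br: no H
  1 × C (aromatic): 1 H
  1 × N: 1 H
  1 × N (aromatic): no H
  1 × N (charge +1): no H
  1 × O: no H
  1 × O (charge -1): no H
  Total hydrogens = 4.
Molecular formula: C5H4BrN3O4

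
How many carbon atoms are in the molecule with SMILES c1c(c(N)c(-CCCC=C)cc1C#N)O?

12

The symbol for carbon appears 12 times in the SMILES. Lowercase c denotes aromatic carbon and counts toward C.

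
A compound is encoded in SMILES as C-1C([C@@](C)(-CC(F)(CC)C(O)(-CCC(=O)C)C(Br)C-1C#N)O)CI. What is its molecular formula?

Heavy atoms from the SMILES: 1 Br, 17 C, 1 F, 1 I, 1 N, 3 O.
Implicit hydrogens by atom environment:
  6 × C: 2 H each → 12
  5 × C: no H
  3 × C: 3 H each → 9
  3 × C: 1 H each → 3
  2 × O: 1 H each → 2
  1 × Br: no H
  1 × F: no H
  1 × I: no H
  1 × N: no H
  1 × O: no H
  Total hydrogens = 26.
Molecular formula: C17H26BrFINO3

C17H26BrFINO3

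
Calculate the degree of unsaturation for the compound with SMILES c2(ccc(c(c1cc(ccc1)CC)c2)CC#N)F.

10

Molecular formula from the SMILES: C16H14FN.
DoU = (2C + 2 + N − H − X)/2 = (2·16 + 2 + 1 − 14 − 1)/2 = 20/2 = 10.
(Structurally: 2 ring(s) + 8 π bond(s) = 10.)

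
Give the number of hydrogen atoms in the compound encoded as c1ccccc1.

6

Hydrogens are implicit in SMILES; fill each atom to its normal valence:
  6 × C (aromatic): 1 H each → 6
  Total hydrogens = 6.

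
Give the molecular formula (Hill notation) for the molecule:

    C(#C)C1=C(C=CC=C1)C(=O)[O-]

Heavy atoms from the SMILES: 9 C, 2 O.
Implicit hydrogens by atom environment:
  4 × C (aromatic): 1 H each → 4
  2 × C (aromatic): no H
  2 × C: no H
  1 × C: 1 H
  1 × O: no H
  1 × O (charge -1): no H
  Total hydrogens = 5.
Net charge -1.
Molecular formula: C9H5O2-

C9H5O2-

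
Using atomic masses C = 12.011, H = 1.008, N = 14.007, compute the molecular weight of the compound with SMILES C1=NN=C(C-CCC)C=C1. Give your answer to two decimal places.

Molecular formula: C8H12N2.
M = 8×12.011 + 12×1.008 + 2×14.007 = 136.20 g/mol.

136.20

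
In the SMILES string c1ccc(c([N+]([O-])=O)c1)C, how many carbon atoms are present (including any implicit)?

7

The symbol for carbon appears 7 times in the SMILES. Lowercase c denotes aromatic carbon and counts toward C.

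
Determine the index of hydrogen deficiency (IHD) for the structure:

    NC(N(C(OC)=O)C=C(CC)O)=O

3

Molecular formula from the SMILES: C7H12N2O4.
DoU = (2C + 2 + N − H − X)/2 = (2·7 + 2 + 2 − 12 − 0)/2 = 6/2 = 3.
(Structurally: 0 ring(s) + 3 π bond(s) = 3.)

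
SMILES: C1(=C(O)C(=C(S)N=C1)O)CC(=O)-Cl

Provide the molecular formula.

C7H6ClNO3S

Heavy atoms from the SMILES: 7 C, 1 Cl, 1 N, 3 O, 1 S.
Implicit hydrogens by atom environment:
  4 × C (aromatic): no H
  2 × O: 1 H each → 2
  1 × C: 2 H
  1 × C (aromatic): 1 H
  1 × C: no H
  1 × Cl: no H
  1 × N (aromatic): no H
  1 × O: no H
  1 × S: 1 H
  Total hydrogens = 6.
Molecular formula: C7H6ClNO3S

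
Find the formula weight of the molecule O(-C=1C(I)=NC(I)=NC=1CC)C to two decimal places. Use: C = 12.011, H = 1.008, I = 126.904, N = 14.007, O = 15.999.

389.96

Molecular formula: C7H8I2N2O.
M = 7×12.011 + 8×1.008 + 2×126.904 + 2×14.007 + 1×15.999 = 389.96 g/mol.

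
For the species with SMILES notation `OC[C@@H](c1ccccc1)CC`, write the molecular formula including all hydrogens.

Heavy atoms from the SMILES: 10 C, 1 O.
Implicit hydrogens by atom environment:
  5 × C (aromatic): 1 H each → 5
  2 × C: 2 H each → 4
  1 × C: 3 H
  1 × C: 1 H
  1 × C (aromatic): no H
  1 × O: 1 H
  Total hydrogens = 14.
Molecular formula: C10H14O

C10H14O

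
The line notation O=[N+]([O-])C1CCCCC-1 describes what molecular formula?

C6H11NO2

Heavy atoms from the SMILES: 6 C, 1 N, 2 O.
Implicit hydrogens by atom environment:
  5 × C: 2 H each → 10
  1 × C: 1 H
  1 × N (charge +1): no H
  1 × O: no H
  1 × O (charge -1): no H
  Total hydrogens = 11.
Molecular formula: C6H11NO2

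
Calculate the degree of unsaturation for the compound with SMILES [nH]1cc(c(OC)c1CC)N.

Molecular formula from the SMILES: C7H12N2O.
DoU = (2C + 2 + N − H − X)/2 = (2·7 + 2 + 2 − 12 − 0)/2 = 6/2 = 3.
(Structurally: 1 ring(s) + 2 π bond(s) = 3.)

3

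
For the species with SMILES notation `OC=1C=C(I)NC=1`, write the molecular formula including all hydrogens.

Heavy atoms from the SMILES: 4 C, 1 I, 1 N, 1 O.
Implicit hydrogens by atom environment:
  2 × C (aromatic): 1 H each → 2
  2 × C (aromatic): no H
  1 × I: no H
  1 × N (aromatic): 1 H
  1 × O: 1 H
  Total hydrogens = 4.
Molecular formula: C4H4INO

C4H4INO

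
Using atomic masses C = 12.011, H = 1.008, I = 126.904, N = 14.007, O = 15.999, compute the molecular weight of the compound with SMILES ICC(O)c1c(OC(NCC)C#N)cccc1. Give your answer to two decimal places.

Molecular formula: C12H15IN2O2.
M = 12×12.011 + 15×1.008 + 1×126.904 + 2×14.007 + 2×15.999 = 346.17 g/mol.

346.17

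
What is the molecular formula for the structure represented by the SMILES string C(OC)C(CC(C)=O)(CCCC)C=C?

C12H22O2

Heavy atoms from the SMILES: 12 C, 2 O.
Implicit hydrogens by atom environment:
  6 × C: 2 H each → 12
  3 × C: 3 H each → 9
  2 × C: no H
  2 × O: no H
  1 × C: 1 H
  Total hydrogens = 22.
Molecular formula: C12H22O2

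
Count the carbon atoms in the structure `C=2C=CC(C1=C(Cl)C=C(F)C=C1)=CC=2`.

12

The symbol for carbon appears 12 times in the SMILES. (Cl is a single chlorine, not C + l.)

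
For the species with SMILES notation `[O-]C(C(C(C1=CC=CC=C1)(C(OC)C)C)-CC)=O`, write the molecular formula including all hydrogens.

C15H21O3-

Heavy atoms from the SMILES: 15 C, 3 O.
Implicit hydrogens by atom environment:
  5 × C (aromatic): 1 H each → 5
  4 × C: 3 H each → 12
  2 × C: 1 H each → 2
  2 × C: no H
  2 × O: no H
  1 × C: 2 H
  1 × C (aromatic): no H
  1 × O (charge -1): no H
  Total hydrogens = 21.
Net charge -1.
Molecular formula: C15H21O3-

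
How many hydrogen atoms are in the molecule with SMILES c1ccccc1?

Hydrogens are implicit in SMILES; fill each atom to its normal valence:
  6 × C (aromatic): 1 H each → 6
  Total hydrogens = 6.

6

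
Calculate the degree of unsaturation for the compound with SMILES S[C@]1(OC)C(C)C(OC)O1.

Molecular formula from the SMILES: C6H12O3S.
DoU = (2C + 2 + N − H − X)/2 = (2·6 + 2 + 0 − 12 − 0)/2 = 2/2 = 1.
(Structurally: 1 ring(s) + 0 π bond(s) = 1.)

1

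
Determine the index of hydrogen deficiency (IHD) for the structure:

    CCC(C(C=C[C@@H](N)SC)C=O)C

Molecular formula from the SMILES: C10H19NOS.
DoU = (2C + 2 + N − H − X)/2 = (2·10 + 2 + 1 − 19 − 0)/2 = 4/2 = 2.
(Structurally: 0 ring(s) + 2 π bond(s) = 2.)

2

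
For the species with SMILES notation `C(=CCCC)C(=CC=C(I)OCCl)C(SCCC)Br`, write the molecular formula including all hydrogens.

Heavy atoms from the SMILES: 1 Br, 14 C, 1 Cl, 1 I, 1 O, 1 S.
Implicit hydrogens by atom environment:
  5 × C: 2 H each → 10
  5 × C: 1 H each → 5
  2 × C: 3 H each → 6
  2 × C: no H
  1 × Br: no H
  1 × Cl: no H
  1 × I: no H
  1 × O: no H
  1 × S: no H
  Total hydrogens = 21.
Molecular formula: C14H21BrClIOS

C14H21BrClIOS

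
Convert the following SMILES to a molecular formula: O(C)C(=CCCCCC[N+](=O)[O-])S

Heavy atoms from the SMILES: 8 C, 1 N, 3 O, 1 S.
Implicit hydrogens by atom environment:
  5 × C: 2 H each → 10
  2 × O: no H
  1 × C: 3 H
  1 × C: 1 H
  1 × C: no H
  1 × N (charge +1): no H
  1 × O (charge -1): no H
  1 × S: 1 H
  Total hydrogens = 15.
Molecular formula: C8H15NO3S

C8H15NO3S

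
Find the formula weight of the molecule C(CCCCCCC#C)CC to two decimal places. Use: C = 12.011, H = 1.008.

152.28

Molecular formula: C11H20.
M = 11×12.011 + 20×1.008 = 152.28 g/mol.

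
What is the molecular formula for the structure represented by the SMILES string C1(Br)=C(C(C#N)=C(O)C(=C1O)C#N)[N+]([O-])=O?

C8H2BrN3O4

Heavy atoms from the SMILES: 1 Br, 8 C, 3 N, 4 O.
Implicit hydrogens by atom environment:
  6 × C (aromatic): no H
  2 × C: no H
  2 × N: no H
  2 × O: 1 H each → 2
  1 × Br: no H
  1 × N (charge +1): no H
  1 × O: no H
  1 × O (charge -1): no H
  Total hydrogens = 2.
Molecular formula: C8H2BrN3O4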